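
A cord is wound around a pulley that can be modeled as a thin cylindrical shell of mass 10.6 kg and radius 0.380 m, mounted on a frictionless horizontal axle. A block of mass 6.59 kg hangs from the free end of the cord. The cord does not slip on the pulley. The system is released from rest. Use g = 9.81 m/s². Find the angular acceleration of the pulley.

I = MR² = (10.6)(0.380)² = 1.531 kg·m².
Block: mg − T = ma. Pulley: TR = Iα. No-slip: a = αR, so T = (I/R²)a = 10.60·a.
Then mg = (m + 10.60)a, so a = (6.59)(9.81)/(6.59 + 10.60) = 3.761 m/s².
α = a/R = 3.761/0.380 = 9.897 rad/s².

α ≈ 9.90 rad/s²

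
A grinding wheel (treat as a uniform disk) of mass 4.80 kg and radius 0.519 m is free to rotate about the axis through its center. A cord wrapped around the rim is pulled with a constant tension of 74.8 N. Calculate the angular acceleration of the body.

α ≈ 60.1 rad/s²

I = ½MR² = (1/2)(4.80)(0.519)² = 0.6465 kg·m².
τ = F R = (74.8)(0.519) = 38.82 N·m.
Newton's second law for rotation, τ = Iα, gives α = τ/I = 38.82/0.6465 = 60.05 rad/s².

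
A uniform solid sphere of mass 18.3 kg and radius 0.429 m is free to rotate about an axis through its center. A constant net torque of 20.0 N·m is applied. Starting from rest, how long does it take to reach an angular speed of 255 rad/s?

t ≈ 17.2 s

I = (2/5)MR² = (2/5)(18.3)(0.429)² = 1.347 kg·m².
α = τ/I = 20.0/1.347 = 14.85 rad/s².
ω = αt ⇒ t = ω/α = 255/14.85 = 17.18 s.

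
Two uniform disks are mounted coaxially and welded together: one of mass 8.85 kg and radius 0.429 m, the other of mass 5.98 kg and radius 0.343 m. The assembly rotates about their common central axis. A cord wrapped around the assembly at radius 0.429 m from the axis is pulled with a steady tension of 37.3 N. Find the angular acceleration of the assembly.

I = ½M₁R₁² + ½M₂R₂² = ½(8.85)(0.429)² + ½(5.98)(0.343)² = 1.166 kg·m².
τ = F r = (37.3)(0.429) = 16.00 N·m.
α = τ/I = 16.00/1.166 = 13.72 rad/s².

α ≈ 13.7 rad/s²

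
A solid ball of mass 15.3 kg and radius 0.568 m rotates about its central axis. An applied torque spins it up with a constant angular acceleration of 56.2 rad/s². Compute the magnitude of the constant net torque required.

I = (2/5)MR² = (2/5)(15.3)(0.568)² = 1.974 kg·m².
τ = Iα = (1.974)(56.20) = 111.0 N·m.

τ ≈ 111 N·m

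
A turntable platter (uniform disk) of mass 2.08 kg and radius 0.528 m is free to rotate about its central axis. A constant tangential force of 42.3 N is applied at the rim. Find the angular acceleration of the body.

I = ½MR² = (1/2)(2.08)(0.528)² = 0.2899 kg·m².
τ = F R = (42.3)(0.528) = 22.33 N·m.
Newton's second law for rotation, τ = Iα, gives α = τ/I = 22.33/0.2899 = 77.03 rad/s².

α ≈ 77.0 rad/s²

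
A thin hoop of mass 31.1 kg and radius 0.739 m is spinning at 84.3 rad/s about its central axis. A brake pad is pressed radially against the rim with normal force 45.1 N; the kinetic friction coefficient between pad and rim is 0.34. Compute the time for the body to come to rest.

I = MR² = (31.1)(0.739)² = 16.98 kg·m².
Friction force f = μN = (0.34)(45.1) = 15.33 N at the rim; torque magnitude τ = fR = 11.33 N·m, opposing ω.
|α| = τ/I = 11.33/16.98 = 0.6672 rad/s² (deceleration).
0 = ω₀ − |α|t ⇒ t = ω₀/|α| = 84.3/0.6672 = 126.4 s.

t ≈ 126 s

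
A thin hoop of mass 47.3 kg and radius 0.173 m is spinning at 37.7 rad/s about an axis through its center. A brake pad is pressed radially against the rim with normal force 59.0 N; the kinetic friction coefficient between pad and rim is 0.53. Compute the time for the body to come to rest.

I = MR² = (47.3)(0.173)² = 1.416 kg·m².
Friction force f = μN = (0.53)(59.0) = 31.27 N at the rim; torque magnitude τ = fR = 5.410 N·m, opposing ω.
|α| = τ/I = 5.410/1.416 = 3.821 rad/s² (deceleration).
0 = ω₀ − |α|t ⇒ t = ω₀/|α| = 37.7/3.821 = 9.866 s.

t ≈ 9.87 s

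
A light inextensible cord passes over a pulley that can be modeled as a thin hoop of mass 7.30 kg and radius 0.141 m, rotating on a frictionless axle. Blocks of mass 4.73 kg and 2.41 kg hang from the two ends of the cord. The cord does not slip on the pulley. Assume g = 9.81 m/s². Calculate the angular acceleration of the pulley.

I = MR² = (7.30)(0.141)² = 0.1451 kg·m².
Heavier block: m₁g − T₁ = m₁a. Lighter block: T₂ − m₂g = m₂a.
Pulley: (T₁ − T₂)R = Iα = I(a/R), so T₁ − T₂ = (I/R²)a = 1·M_p a = 7.300·a.
Adding the three: (m₁ − m₂)g = (m₁ + m₂ + 7.300)a, so a = (4.73 − 2.41)(9.81)/(4.73 + 2.41 + 7.300) = 1.576 m/s².
α = a/R = 1.576/0.141 = 11.18 rad/s².

α ≈ 11.2 rad/s²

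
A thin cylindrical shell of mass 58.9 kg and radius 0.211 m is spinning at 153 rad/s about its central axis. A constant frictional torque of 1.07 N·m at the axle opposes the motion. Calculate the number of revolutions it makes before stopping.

I = MR² = (58.9)(0.211)² = 2.622 kg·m².
The net torque has magnitude 1.07 N·m, opposing ω.
|α| = τ/I = 1.070/2.622 = 0.4080 rad/s² (deceleration).
ω² = ω₀² − 2|α|θ with ω = 0 ⇒ θ = ω₀²/(2|α|) = 28680 rad = 4565 rev.

≈ 4570 revolutions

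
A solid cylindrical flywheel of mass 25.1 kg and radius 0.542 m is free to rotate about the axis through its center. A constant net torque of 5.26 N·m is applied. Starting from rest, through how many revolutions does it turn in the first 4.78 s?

I = ½MR² = (1/2)(25.1)(0.542)² = 3.687 kg·m².
α = τ/I = 5.26/3.687 = 1.427 rad/s².
θ = ½αt² = ½(1.427)(4.78)² = 16.30 rad.
Revolutions = θ/(2π) = 2.594.

≈ 2.59 revolutions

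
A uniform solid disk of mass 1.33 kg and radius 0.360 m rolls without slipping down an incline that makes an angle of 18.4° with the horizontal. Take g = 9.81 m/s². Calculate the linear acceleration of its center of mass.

Translation along the incline: Mg sinθ − f = Ma.
Rotation about the center: fR = Iα with I = ½MR². No-slip gives a = αR, so f = (I/R²)a = (1/2)M a.
Substituting: Mg sinθ = (1 + 0.5000)Ma, so a = g sinθ/(1 + 0.5000) = (9.81) sin 18.4° / 1.500 = 2.064 m/s².

a ≈ 2.06 m/s²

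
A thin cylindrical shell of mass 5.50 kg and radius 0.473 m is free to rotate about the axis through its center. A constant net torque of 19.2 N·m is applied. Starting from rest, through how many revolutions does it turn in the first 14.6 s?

I = MR² = (5.50)(0.473)² = 1.231 kg·m².
α = τ/I = 19.2/1.231 = 15.60 rad/s².
θ = ½αt² = ½(15.60)(14.6)² = 1663 rad.
Revolutions = θ/(2π) = 264.7.

≈ 265 revolutions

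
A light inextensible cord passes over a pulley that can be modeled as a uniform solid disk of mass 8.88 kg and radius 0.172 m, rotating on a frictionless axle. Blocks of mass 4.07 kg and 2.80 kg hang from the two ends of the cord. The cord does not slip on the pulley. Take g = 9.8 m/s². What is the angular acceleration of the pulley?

α ≈ 6.40 rad/s²

I = ½MR² = (1/2)(8.88)(0.172)² = 0.1314 kg·m².
Heavier block: m₁g − T₁ = m₁a. Lighter block: T₂ − m₂g = m₂a.
Pulley: (T₁ − T₂)R = Iα = I(a/R), so T₁ − T₂ = (I/R²)a = (1/2)M_p a = 4.440·a.
Adding the three: (m₁ − m₂)g = (m₁ + m₂ + 4.440)a, so a = (4.07 − 2.80)(9.8)/(4.07 + 2.80 + 4.440) = 1.100 m/s².
α = a/R = 1.100/0.172 = 6.398 rad/s².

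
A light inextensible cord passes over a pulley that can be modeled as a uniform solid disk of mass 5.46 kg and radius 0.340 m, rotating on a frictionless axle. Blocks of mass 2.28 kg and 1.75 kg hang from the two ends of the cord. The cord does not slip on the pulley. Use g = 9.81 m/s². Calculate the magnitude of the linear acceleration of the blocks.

a ≈ 0.769 m/s²

I = ½MR² = (1/2)(5.46)(0.340)² = 0.3156 kg·m².
Heavier block: m₁g − T₁ = m₁a. Lighter block: T₂ − m₂g = m₂a.
Pulley: (T₁ − T₂)R = Iα = I(a/R), so T₁ − T₂ = (I/R²)a = (1/2)M_p a = 2.730·a.
Adding the three: (m₁ − m₂)g = (m₁ + m₂ + 2.730)a, so a = (2.28 − 1.75)(9.81)/(2.28 + 1.75 + 2.730) = 0.7691 m/s².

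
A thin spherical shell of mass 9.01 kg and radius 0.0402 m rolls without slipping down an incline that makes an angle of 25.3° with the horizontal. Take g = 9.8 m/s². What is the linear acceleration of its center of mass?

a ≈ 2.51 m/s²

Translation along the incline: Mg sinθ − f = Ma.
Rotation about the center: fR = Iα with I = (2/3)MR². No-slip gives a = αR, so f = (I/R²)a = (2/3)M a.
Substituting: Mg sinθ = (1 + 0.6667)Ma, so a = g sinθ/(1 + 0.6667) = (9.8) sin 25.3° / 1.667 = 2.513 m/s².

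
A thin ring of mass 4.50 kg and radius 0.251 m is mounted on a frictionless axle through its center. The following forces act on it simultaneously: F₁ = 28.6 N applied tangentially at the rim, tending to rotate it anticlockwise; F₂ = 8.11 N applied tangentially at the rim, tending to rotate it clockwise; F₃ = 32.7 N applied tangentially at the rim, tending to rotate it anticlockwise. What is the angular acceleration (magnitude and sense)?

α ≈ 47.1 rad/s², anticlockwise

I = MR² = (4.50)(0.251)² = 0.2835 kg·m².
Taking anticlockwise as positive: τ₁ = +(28.6)(0.251) = +7.179 N·m; τ₂ = −(8.11)(0.251) = −2.036 N·m; τ₃ = +(32.7)(0.251) = +8.208 N·m.
Net torque τ = 13.35 N·m.
α = τ/I = 13.35/0.2835 = 47.09 rad/s².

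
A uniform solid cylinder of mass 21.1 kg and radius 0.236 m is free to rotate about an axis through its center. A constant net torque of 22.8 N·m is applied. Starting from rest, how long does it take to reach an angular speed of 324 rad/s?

I = ½MR² = (1/2)(21.1)(0.236)² = 0.5876 kg·m².
α = τ/I = 22.8/0.5876 = 38.80 rad/s².
ω = αt ⇒ t = ω/α = 324/38.80 = 8.350 s.

t ≈ 8.35 s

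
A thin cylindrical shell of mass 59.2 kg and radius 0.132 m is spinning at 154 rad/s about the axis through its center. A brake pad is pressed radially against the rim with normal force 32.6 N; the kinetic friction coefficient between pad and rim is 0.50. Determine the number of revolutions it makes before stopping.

I = MR² = (59.2)(0.132)² = 1.032 kg·m².
Friction force f = μN = (0.50)(32.6) = 16.30 N at the rim; torque magnitude τ = fR = 2.152 N·m, opposing ω.
|α| = τ/I = 2.152/1.032 = 2.086 rad/s² (deceleration).
ω² = ω₀² − 2|α|θ with ω = 0 ⇒ θ = ω₀²/(2|α|) = 5685 rad = 904.8 rev.

≈ 905 revolutions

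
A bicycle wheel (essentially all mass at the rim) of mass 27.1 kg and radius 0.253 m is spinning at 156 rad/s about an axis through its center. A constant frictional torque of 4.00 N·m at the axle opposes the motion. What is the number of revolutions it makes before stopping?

≈ 840 revolutions

I = MR² = (27.1)(0.253)² = 1.735 kg·m².
The net torque has magnitude 4.00 N·m, opposing ω.
|α| = τ/I = 4.000/1.735 = 2.306 rad/s² (deceleration).
ω² = ω₀² − 2|α|θ with ω = 0 ⇒ θ = ω₀²/(2|α|) = 5277 rad = 839.8 rev.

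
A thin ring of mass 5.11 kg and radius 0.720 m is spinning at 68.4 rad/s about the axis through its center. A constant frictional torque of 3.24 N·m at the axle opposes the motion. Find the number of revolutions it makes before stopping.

I = MR² = (5.11)(0.720)² = 2.649 kg·m².
The net torque has magnitude 3.24 N·m, opposing ω.
|α| = τ/I = 3.240/2.649 = 1.223 rad/s² (deceleration).
ω² = ω₀² − 2|α|θ with ω = 0 ⇒ θ = ω₀²/(2|α|) = 1913 rad = 304.4 rev.

≈ 304 revolutions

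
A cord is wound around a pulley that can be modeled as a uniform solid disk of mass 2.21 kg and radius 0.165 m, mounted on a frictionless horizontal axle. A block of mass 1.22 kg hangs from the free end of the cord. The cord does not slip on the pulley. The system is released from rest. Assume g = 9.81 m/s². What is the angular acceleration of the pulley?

α ≈ 31.2 rad/s²

I = ½MR² = (1/2)(2.21)(0.165)² = 0.03008 kg·m².
Block: mg − T = ma. Pulley: TR = Iα. No-slip: a = αR, so T = (I/R²)a = 1.105·a.
Then mg = (m + 1.105)a, so a = (1.22)(9.81)/(1.22 + 1.105) = 5.148 m/s².
α = a/R = 5.148/0.165 = 31.20 rad/s².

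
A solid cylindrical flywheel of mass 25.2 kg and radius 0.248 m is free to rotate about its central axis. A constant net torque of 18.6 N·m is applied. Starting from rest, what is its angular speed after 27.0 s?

I = ½MR² = (1/2)(25.2)(0.248)² = 0.7750 kg·m².
α = τ/I = 18.6/0.7750 = 24.00 rad/s².
ω = ω₀ + αt = 0 + (24.00)(27.0) = 648.0 rad/s.

ω ≈ 648 rad/s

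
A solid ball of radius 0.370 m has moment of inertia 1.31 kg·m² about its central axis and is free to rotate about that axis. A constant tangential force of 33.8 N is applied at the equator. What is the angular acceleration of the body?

τ = F R = (33.8)(0.370) = 12.51 N·m.
From τ = Iα: α = 12.51/1.310 = 9.547 rad/s².

α ≈ 9.55 rad/s²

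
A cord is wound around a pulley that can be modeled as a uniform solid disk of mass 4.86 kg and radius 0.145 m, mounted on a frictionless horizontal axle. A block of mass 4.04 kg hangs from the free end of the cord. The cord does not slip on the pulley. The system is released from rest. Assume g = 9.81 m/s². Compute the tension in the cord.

T ≈ 14.9 N

I = ½MR² = (1/2)(4.86)(0.145)² = 0.05109 kg·m².
Block: mg − T = ma. Pulley: TR = Iα. No-slip: a = αR, so T = (I/R²)a = 2.430·a.
Then mg = (m + 2.430)a, so a = (4.04)(9.81)/(4.04 + 2.430) = 6.126 m/s².
T = 2.430·a = 14.89 N.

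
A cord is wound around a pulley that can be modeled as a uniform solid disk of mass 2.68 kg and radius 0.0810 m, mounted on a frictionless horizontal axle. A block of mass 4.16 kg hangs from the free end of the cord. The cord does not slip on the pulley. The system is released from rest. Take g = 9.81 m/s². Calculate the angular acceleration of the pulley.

α ≈ 91.6 rad/s²

I = ½MR² = (1/2)(2.68)(0.0810)² = 0.008792 kg·m².
Block: mg − T = ma. Pulley: TR = Iα. No-slip: a = αR, so T = (I/R²)a = 1.340·a.
Then mg = (m + 1.340)a, so a = (4.16)(9.81)/(4.16 + 1.340) = 7.420 m/s².
α = a/R = 7.420/0.0810 = 91.60 rad/s².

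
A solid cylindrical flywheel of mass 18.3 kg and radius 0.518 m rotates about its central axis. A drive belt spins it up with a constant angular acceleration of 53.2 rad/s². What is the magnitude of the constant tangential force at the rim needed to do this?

I = ½MR² = (1/2)(18.3)(0.518)² = 2.455 kg·m².
The required torque is τ = Iα = (2.455)(53.20) = 130.6 N·m.
A tangential force at the rim gives τ = FR, so F = τ/R = 130.6/0.518 = 252.2 N.

F ≈ 252 N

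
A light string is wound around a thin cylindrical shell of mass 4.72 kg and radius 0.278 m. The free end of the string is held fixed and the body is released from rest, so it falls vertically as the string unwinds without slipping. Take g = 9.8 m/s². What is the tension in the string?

T ≈ 23.1 N

Translation: Mg − T = Ma. Rotation about the center: TR = Iα with I = MR².
With a = αR: T = (I/R²)a = M a, so Mg = (1 + 1.000)Ma.
a = g/(1 + 1.000) = 9.8/2.000 = 4.900 m/s².
T = 1.000·M·a = (1.000)(4.72)(4.900) = 23.13 N.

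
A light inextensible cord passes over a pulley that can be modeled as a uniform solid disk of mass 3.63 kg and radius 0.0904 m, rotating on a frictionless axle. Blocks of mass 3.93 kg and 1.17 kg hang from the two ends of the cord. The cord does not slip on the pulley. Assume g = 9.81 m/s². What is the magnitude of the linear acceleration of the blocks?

a ≈ 3.92 m/s²

I = ½MR² = (1/2)(3.63)(0.0904)² = 0.01483 kg·m².
Heavier block: m₁g − T₁ = m₁a. Lighter block: T₂ − m₂g = m₂a.
Pulley: (T₁ − T₂)R = Iα = I(a/R), so T₁ − T₂ = (I/R²)a = (1/2)M_p a = 1.815·a.
Adding the three: (m₁ − m₂)g = (m₁ + m₂ + 1.815)a, so a = (3.93 − 1.17)(9.81)/(3.93 + 1.17 + 1.815) = 3.915 m/s².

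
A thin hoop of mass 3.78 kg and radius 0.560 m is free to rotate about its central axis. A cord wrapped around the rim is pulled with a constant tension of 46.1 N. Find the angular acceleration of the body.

I = MR² = (3.78)(0.560)² = 1.185 kg·m².
τ = F R = (46.1)(0.560) = 25.82 N·m.
Newton's second law for rotation, τ = Iα, gives α = τ/I = 25.82/1.185 = 21.78 rad/s².

α ≈ 21.8 rad/s²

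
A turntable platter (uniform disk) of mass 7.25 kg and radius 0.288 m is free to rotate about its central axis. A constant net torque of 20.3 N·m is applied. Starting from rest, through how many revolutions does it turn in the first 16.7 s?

≈ 1500 revolutions

I = ½MR² = (1/2)(7.25)(0.288)² = 0.3007 kg·m².
α = τ/I = 20.3/0.3007 = 67.52 rad/s².
θ = ½αt² = ½(67.52)(16.7)² = 9415 rad.
Revolutions = θ/(2π) = 1498.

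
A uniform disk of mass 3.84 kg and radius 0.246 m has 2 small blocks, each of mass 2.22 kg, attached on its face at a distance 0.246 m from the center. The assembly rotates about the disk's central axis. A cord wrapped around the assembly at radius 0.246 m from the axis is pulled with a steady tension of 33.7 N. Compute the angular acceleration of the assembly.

α ≈ 21.5 rad/s²

I_disk = ½MR² = ½(3.84)(0.246)² = 0.1162 kg·m².
I_blocks = 2·m·r² = 2(2.22)(0.246)² = 0.2687 kg·m².
Total I = 0.3849 kg·m².
τ = F r = (33.7)(0.246) = 8.290 N·m.
α = τ/I = 8.290/0.3849 = 21.54 rad/s².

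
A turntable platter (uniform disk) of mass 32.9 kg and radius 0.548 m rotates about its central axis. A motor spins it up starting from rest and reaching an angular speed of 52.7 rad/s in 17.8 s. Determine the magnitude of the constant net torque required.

I = ½MR² = (1/2)(32.9)(0.548)² = 4.940 kg·m².
α = Δω/Δt = (52.7 − 0)/17.8 = 2.961 rad/s².
τ = Iα = (4.940)(2.961) = 14.63 N·m.

τ ≈ 14.6 N·m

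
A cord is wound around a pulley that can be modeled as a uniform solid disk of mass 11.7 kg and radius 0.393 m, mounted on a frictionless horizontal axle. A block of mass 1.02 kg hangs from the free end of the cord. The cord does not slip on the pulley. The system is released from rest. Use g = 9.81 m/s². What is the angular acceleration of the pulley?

α ≈ 3.71 rad/s²

I = ½MR² = (1/2)(11.7)(0.393)² = 0.9035 kg·m².
Block: mg − T = ma. Pulley: TR = Iα. No-slip: a = αR, so T = (I/R²)a = 5.850·a.
Then mg = (m + 5.850)a, so a = (1.02)(9.81)/(1.02 + 5.850) = 1.457 m/s².
α = a/R = 1.457/0.393 = 3.706 rad/s².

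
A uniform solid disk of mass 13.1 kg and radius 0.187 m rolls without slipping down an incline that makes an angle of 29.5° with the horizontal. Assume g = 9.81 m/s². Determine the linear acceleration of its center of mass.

Translation along the incline: Mg sinθ − f = Ma.
Rotation about the center: fR = Iα with I = ½MR². No-slip gives a = αR, so f = (I/R²)a = (1/2)M a.
Substituting: Mg sinθ = (1 + 0.5000)Ma, so a = g sinθ/(1 + 0.5000) = (9.81) sin 29.5° / 1.500 = 3.220 m/s².

a ≈ 3.22 m/s²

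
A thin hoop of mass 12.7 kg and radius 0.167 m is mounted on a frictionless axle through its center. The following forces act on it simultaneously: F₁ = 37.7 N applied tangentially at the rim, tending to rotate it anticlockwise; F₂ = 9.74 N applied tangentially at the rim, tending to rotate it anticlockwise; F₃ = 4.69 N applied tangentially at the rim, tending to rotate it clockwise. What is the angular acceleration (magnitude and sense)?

I = MR² = (12.7)(0.167)² = 0.3542 kg·m².
Taking anticlockwise as positive: τ₁ = +(37.7)(0.167) = +6.296 N·m; τ₂ = +(9.74)(0.167) = +1.627 N·m; τ₃ = −(4.69)(0.167) = −0.7832 N·m.
Net torque τ = 7.139 N·m.
α = τ/I = 7.139/0.3542 = 20.16 rad/s².

α ≈ 20.2 rad/s², anticlockwise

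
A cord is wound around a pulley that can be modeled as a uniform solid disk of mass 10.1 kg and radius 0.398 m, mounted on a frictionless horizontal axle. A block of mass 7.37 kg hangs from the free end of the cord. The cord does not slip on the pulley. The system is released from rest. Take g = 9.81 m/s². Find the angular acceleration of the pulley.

α ≈ 14.6 rad/s²

I = ½MR² = (1/2)(10.1)(0.398)² = 0.7999 kg·m².
Block: mg − T = ma. Pulley: TR = Iα. No-slip: a = αR, so T = (I/R²)a = 5.050·a.
Then mg = (m + 5.050)a, so a = (7.37)(9.81)/(7.37 + 5.050) = 5.821 m/s².
α = a/R = 5.821/0.398 = 14.63 rad/s².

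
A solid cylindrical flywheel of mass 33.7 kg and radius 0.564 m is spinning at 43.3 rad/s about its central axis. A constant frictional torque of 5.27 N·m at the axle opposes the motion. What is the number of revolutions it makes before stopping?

I = ½MR² = (1/2)(33.7)(0.564)² = 5.360 kg·m².
The net torque has magnitude 5.27 N·m, opposing ω.
|α| = τ/I = 5.270/5.360 = 0.9832 rad/s² (deceleration).
ω² = ω₀² − 2|α|θ with ω = 0 ⇒ θ = ω₀²/(2|α|) = 953.4 rad = 151.7 rev.

≈ 152 revolutions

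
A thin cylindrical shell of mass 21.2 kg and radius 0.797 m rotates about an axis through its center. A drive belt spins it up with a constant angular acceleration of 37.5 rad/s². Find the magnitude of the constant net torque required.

τ ≈ 505 N·m

I = MR² = (21.2)(0.797)² = 13.47 kg·m².
τ = Iα = (13.47)(37.50) = 505.0 N·m.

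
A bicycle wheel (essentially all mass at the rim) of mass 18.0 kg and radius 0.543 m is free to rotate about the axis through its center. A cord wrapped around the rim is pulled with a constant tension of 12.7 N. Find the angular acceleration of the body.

α ≈ 1.30 rad/s²

I = MR² = (18.0)(0.543)² = 5.307 kg·m².
τ = F R = (12.7)(0.543) = 6.896 N·m.
From τ = Iα: α = 6.896/5.307 = 1.299 rad/s².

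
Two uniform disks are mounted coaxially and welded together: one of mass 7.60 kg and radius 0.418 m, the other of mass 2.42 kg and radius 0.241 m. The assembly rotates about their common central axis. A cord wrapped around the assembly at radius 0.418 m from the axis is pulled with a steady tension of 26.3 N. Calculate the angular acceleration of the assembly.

I = ½M₁R₁² + ½M₂R₂² = ½(7.60)(0.418)² + ½(2.42)(0.241)² = 0.7342 kg·m².
τ = F r = (26.3)(0.418) = 10.99 N·m.
α = τ/I = 10.99/0.7342 = 14.97 rad/s².

α ≈ 15.0 rad/s²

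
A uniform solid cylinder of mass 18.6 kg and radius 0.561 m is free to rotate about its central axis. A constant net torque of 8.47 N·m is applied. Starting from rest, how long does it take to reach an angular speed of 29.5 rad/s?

I = ½MR² = (1/2)(18.6)(0.561)² = 2.927 kg·m².
α = τ/I = 8.47/2.927 = 2.894 rad/s².
ω = αt ⇒ t = ω/α = 29.5/2.894 = 10.19 s.

t ≈ 10.2 s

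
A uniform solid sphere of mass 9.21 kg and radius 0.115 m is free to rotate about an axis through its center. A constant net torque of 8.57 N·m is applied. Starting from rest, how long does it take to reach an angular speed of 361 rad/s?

I = (2/5)MR² = (2/5)(9.21)(0.115)² = 0.04872 kg·m².
α = τ/I = 8.57/0.04872 = 175.9 rad/s².
ω = αt ⇒ t = ω/α = 361/175.9 = 2.052 s.

t ≈ 2.05 s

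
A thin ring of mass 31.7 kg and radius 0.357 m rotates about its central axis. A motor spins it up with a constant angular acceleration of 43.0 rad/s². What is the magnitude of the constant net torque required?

I = MR² = (31.7)(0.357)² = 4.040 kg·m².
τ = Iα = (4.040)(43.00) = 173.7 N·m.

τ ≈ 174 N·m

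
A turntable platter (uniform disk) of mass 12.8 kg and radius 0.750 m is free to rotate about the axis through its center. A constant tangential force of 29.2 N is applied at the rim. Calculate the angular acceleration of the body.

I = ½MR² = (1/2)(12.8)(0.750)² = 3.600 kg·m².
τ = F R = (29.2)(0.750) = 21.90 N·m.
Newton's second law for rotation, τ = Iα, gives α = τ/I = 21.90/3.600 = 6.083 rad/s².

α ≈ 6.08 rad/s²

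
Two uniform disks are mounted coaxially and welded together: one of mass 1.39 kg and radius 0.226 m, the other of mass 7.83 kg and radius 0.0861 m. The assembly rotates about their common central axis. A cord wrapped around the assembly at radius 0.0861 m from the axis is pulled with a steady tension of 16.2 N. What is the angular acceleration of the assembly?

I = ½M₁R₁² + ½M₂R₂² = ½(1.39)(0.226)² + ½(7.83)(0.0861)² = 0.06452 kg·m².
τ = F r = (16.2)(0.0861) = 1.395 N·m.
α = τ/I = 1.395/0.06452 = 21.62 rad/s².

α ≈ 21.6 rad/s²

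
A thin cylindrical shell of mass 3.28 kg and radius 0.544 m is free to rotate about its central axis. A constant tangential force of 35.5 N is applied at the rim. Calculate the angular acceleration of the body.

α ≈ 19.9 rad/s²

I = MR² = (3.28)(0.544)² = 0.9707 kg·m².
τ = F R = (35.5)(0.544) = 19.31 N·m.
From τ = Iα: α = 19.31/0.9707 = 19.90 rad/s².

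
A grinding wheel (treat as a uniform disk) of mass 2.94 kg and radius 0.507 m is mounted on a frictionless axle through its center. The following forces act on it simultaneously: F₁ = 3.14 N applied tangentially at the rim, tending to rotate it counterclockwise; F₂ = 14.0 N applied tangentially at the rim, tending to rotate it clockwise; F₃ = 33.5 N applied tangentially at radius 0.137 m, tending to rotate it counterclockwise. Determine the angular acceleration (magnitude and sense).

I = ½MR² = (1/2)(2.94)(0.507)² = 0.3779 kg·m².
Taking counterclockwise as positive: τ₁ = +(3.14)(0.507) = +1.592 N·m; τ₂ = −(14.0)(0.507) = −7.098 N·m; τ₃ = +(33.5)(0.137) = +4.590 N·m.
Net torque τ = -0.9165 N·m.
α = τ/I = -0.9165/0.3779 = -2.426 rad/s².

α ≈ 2.43 rad/s², clockwise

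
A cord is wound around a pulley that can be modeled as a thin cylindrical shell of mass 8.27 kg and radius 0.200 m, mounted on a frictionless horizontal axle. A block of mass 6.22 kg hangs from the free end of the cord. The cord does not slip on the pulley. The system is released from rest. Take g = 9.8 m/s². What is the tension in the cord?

I = MR² = (8.27)(0.200)² = 0.3308 kg·m².
Block: mg − T = ma. Pulley: TR = Iα. No-slip: a = αR, so T = (I/R²)a = 8.270·a.
Then mg = (m + 8.270)a, so a = (6.22)(9.8)/(6.22 + 8.270) = 4.207 m/s².
T = 8.270·a = 34.79 N.

T ≈ 34.8 N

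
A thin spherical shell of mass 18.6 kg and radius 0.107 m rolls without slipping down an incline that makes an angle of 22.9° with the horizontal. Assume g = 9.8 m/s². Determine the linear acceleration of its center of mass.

a ≈ 2.29 m/s²

Translation along the incline: Mg sinθ − f = Ma.
Rotation about the center: fR = Iα with I = (2/3)MR². No-slip gives a = αR, so f = (I/R²)a = (2/3)M a.
Substituting: Mg sinθ = (1 + 0.6667)Ma, so a = g sinθ/(1 + 0.6667) = (9.8) sin 22.9° / 1.667 = 2.288 m/s².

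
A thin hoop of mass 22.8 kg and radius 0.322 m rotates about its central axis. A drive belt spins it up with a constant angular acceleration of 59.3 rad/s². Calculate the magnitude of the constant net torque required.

τ ≈ 140 N·m

I = MR² = (22.8)(0.322)² = 2.364 kg·m².
τ = Iα = (2.364)(59.30) = 140.2 N·m.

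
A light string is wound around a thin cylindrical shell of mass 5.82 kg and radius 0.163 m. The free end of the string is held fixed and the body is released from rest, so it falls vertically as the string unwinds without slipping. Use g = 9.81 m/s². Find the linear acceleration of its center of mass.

a ≈ 4.91 m/s²

Translation: Mg − T = Ma. Rotation about the center: TR = Iα with I = MR².
With a = αR: T = (I/R²)a = M a, so Mg = (1 + 1.000)Ma.
a = g/(1 + 1.000) = 9.81/2.000 = 4.905 m/s².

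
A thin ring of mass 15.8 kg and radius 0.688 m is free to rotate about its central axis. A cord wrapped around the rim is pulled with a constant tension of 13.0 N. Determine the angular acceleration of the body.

α ≈ 1.20 rad/s²

I = MR² = (15.8)(0.688)² = 7.479 kg·m².
τ = F R = (13.0)(0.688) = 8.944 N·m.
Newton's second law for rotation, τ = Iα, gives α = τ/I = 8.944/7.479 = 1.196 rad/s².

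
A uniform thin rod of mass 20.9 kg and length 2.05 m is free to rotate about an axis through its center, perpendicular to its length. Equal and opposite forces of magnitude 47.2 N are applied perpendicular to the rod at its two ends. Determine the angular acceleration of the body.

I = (1/12)ML² = (1/12)(20.9)(2.05)² = 7.319 kg·m².
The couple gives τ = F·(L/2) + F·(L/2) = F L = (47.2)(2.05) = 96.76 N·m.
From τ = Iα: α = 96.76/7.319 = 13.22 rad/s².

α ≈ 13.2 rad/s²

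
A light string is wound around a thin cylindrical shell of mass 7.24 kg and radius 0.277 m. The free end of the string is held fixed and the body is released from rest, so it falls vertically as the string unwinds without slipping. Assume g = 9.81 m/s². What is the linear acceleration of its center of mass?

Translation: Mg − T = Ma. Rotation about the center: TR = Iα with I = MR².
With a = αR: T = (I/R²)a = M a, so Mg = (1 + 1.000)Ma.
a = g/(1 + 1.000) = 9.81/2.000 = 4.905 m/s².

a ≈ 4.91 m/s²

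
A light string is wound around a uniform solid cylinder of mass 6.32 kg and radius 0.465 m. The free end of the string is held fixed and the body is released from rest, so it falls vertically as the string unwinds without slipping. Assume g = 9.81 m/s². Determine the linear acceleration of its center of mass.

Translation: Mg − T = Ma. Rotation about the center: TR = Iα with I = ½MR².
With a = αR: T = (I/R²)a = (1/2)M a, so Mg = (1 + 0.5000)Ma.
a = g/(1 + 0.5000) = 9.81/1.500 = 6.540 m/s².

a ≈ 6.54 m/s²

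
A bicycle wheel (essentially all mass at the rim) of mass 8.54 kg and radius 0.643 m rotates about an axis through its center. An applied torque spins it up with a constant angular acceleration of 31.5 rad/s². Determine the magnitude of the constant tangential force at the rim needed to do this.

I = MR² = (8.54)(0.643)² = 3.531 kg·m².
The required torque is τ = Iα = (3.531)(31.50) = 111.2 N·m.
A tangential force at the rim gives τ = FR, so F = τ/R = 111.2/0.643 = 173.0 N.

F ≈ 173 N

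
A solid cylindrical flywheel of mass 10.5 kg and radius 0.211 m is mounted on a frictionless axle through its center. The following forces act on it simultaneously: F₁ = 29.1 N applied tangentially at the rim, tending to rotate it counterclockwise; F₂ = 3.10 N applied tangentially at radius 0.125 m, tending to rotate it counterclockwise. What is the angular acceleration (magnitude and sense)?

α ≈ 27.9 rad/s², counterclockwise

I = ½MR² = (1/2)(10.5)(0.211)² = 0.2337 kg·m².
Taking counterclockwise as positive: τ₁ = +(29.1)(0.211) = +6.140 N·m; τ₂ = +(3.10)(0.125) = +0.3875 N·m.
Net torque τ = 6.528 N·m.
α = τ/I = 6.528/0.2337 = 27.93 rad/s².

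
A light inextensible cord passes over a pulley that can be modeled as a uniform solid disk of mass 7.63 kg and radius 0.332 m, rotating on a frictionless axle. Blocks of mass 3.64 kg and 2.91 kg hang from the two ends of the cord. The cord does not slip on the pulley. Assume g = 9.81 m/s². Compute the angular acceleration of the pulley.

I = ½MR² = (1/2)(7.63)(0.332)² = 0.4205 kg·m².
Heavier block: m₁g − T₁ = m₁a. Lighter block: T₂ − m₂g = m₂a.
Pulley: (T₁ − T₂)R = Iα = I(a/R), so T₁ − T₂ = (I/R²)a = (1/2)M_p a = 3.815·a.
Adding the three: (m₁ − m₂)g = (m₁ + m₂ + 3.815)a, so a = (3.64 − 2.91)(9.81)/(3.64 + 2.91 + 3.815) = 0.6909 m/s².
α = a/R = 0.6909/0.332 = 2.081 rad/s².

α ≈ 2.08 rad/s²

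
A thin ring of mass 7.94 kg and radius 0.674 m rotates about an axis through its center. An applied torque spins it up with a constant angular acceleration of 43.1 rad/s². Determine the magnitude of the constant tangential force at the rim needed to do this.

I = MR² = (7.94)(0.674)² = 3.607 kg·m².
The required torque is τ = Iα = (3.607)(43.10) = 155.5 N·m.
A tangential force at the rim gives τ = FR, so F = τ/R = 155.5/0.674 = 230.7 N.

F ≈ 231 N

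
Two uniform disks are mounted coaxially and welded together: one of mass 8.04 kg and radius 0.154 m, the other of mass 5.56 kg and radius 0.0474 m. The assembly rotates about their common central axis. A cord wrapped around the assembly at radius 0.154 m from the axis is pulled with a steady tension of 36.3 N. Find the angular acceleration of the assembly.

I = ½M₁R₁² + ½M₂R₂² = ½(8.04)(0.154)² + ½(5.56)(0.0474)² = 0.1016 kg·m².
τ = F r = (36.3)(0.154) = 5.590 N·m.
α = τ/I = 5.590/0.1016 = 55.03 rad/s².

α ≈ 55.0 rad/s²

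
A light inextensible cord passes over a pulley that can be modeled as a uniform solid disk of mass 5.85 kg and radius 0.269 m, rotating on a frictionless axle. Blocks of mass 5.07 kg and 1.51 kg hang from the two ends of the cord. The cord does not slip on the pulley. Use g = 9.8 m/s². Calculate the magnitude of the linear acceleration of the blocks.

a ≈ 3.67 m/s²

I = ½MR² = (1/2)(5.85)(0.269)² = 0.2117 kg·m².
Heavier block: m₁g − T₁ = m₁a. Lighter block: T₂ − m₂g = m₂a.
Pulley: (T₁ − T₂)R = Iα = I(a/R), so T₁ − T₂ = (I/R²)a = (1/2)M_p a = 2.925·a.
Adding the three: (m₁ − m₂)g = (m₁ + m₂ + 2.925)a, so a = (5.07 − 1.51)(9.8)/(5.07 + 1.51 + 2.925) = 3.670 m/s².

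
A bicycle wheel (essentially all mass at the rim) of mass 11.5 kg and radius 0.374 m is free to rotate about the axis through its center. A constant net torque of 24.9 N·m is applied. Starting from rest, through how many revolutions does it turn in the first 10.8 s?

I = MR² = (11.5)(0.374)² = 1.609 kg·m².
α = τ/I = 24.9/1.609 = 15.48 rad/s².
θ = ½αt² = ½(15.48)(10.8)² = 902.8 rad.
Revolutions = θ/(2π) = 143.7.

≈ 144 revolutions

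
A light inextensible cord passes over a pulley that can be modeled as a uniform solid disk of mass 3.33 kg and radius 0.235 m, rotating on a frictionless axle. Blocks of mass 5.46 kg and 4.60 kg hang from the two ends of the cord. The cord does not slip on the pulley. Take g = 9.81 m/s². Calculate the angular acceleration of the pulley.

I = ½MR² = (1/2)(3.33)(0.235)² = 0.09195 kg·m².
Heavier block: m₁g − T₁ = m₁a. Lighter block: T₂ − m₂g = m₂a.
Pulley: (T₁ − T₂)R = Iα = I(a/R), so T₁ − T₂ = (I/R²)a = (1/2)M_p a = 1.665·a.
Adding the three: (m₁ − m₂)g = (m₁ + m₂ + 1.665)a, so a = (5.46 − 4.60)(9.81)/(5.46 + 4.60 + 1.665) = 0.7195 m/s².
α = a/R = 0.7195/0.235 = 3.062 rad/s².

α ≈ 3.06 rad/s²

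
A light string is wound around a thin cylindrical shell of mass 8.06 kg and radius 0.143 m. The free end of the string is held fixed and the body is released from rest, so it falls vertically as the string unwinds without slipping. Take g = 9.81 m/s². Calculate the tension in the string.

T ≈ 39.5 N

Translation: Mg − T = Ma. Rotation about the center: TR = Iα with I = MR².
With a = αR: T = (I/R²)a = M a, so Mg = (1 + 1.000)Ma.
a = g/(1 + 1.000) = 9.81/2.000 = 4.905 m/s².
T = 1.000·M·a = (1.000)(8.06)(4.905) = 39.53 N.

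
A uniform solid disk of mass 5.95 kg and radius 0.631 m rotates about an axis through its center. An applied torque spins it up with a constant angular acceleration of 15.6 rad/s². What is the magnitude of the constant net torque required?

I = ½MR² = (1/2)(5.95)(0.631)² = 1.185 kg·m².
τ = Iα = (1.185)(15.60) = 18.48 N·m.

τ ≈ 18.5 N·m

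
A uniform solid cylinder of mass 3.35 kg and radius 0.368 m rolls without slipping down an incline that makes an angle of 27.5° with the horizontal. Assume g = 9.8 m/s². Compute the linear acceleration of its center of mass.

Translation along the incline: Mg sinθ − f = Ma.
Rotation about the center: fR = Iα with I = ½MR². No-slip gives a = αR, so f = (I/R²)a = (1/2)M a.
Substituting: Mg sinθ = (1 + 0.5000)Ma, so a = g sinθ/(1 + 0.5000) = (9.8) sin 27.5° / 1.500 = 3.017 m/s².

a ≈ 3.02 m/s²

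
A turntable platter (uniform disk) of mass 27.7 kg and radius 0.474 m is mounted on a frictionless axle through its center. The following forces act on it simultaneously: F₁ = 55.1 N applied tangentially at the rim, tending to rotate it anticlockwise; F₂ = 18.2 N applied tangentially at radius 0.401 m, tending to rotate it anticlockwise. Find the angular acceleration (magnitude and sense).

α ≈ 10.7 rad/s², anticlockwise

I = ½MR² = (1/2)(27.7)(0.474)² = 3.112 kg·m².
Taking anticlockwise as positive: τ₁ = +(55.1)(0.474) = +26.12 N·m; τ₂ = +(18.2)(0.401) = +7.298 N·m.
Net torque τ = 33.42 N·m.
α = τ/I = 33.42/3.112 = 10.74 rad/s².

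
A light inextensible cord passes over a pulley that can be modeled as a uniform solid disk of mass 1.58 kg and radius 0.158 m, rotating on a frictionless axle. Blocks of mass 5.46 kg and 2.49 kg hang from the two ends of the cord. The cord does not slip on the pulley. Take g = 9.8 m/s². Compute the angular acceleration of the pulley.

α ≈ 21.1 rad/s²

I = ½MR² = (1/2)(1.58)(0.158)² = 0.01972 kg·m².
Heavier block: m₁g − T₁ = m₁a. Lighter block: T₂ − m₂g = m₂a.
Pulley: (T₁ − T₂)R = Iα = I(a/R), so T₁ − T₂ = (I/R²)a = (1/2)M_p a = 0.7900·a.
Adding the three: (m₁ − m₂)g = (m₁ + m₂ + 0.7900)a, so a = (5.46 − 2.49)(9.8)/(5.46 + 2.49 + 0.7900) = 3.330 m/s².
α = a/R = 3.330/0.158 = 21.08 rad/s².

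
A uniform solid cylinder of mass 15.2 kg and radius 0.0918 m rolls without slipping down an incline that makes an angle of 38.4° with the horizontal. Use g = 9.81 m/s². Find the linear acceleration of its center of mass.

Translation along the incline: Mg sinθ − f = Ma.
Rotation about the center: fR = Iα with I = ½MR². No-slip gives a = αR, so f = (I/R²)a = (1/2)M a.
Substituting: Mg sinθ = (1 + 0.5000)Ma, so a = g sinθ/(1 + 0.5000) = (9.81) sin 38.4° / 1.500 = 4.062 m/s².

a ≈ 4.06 m/s²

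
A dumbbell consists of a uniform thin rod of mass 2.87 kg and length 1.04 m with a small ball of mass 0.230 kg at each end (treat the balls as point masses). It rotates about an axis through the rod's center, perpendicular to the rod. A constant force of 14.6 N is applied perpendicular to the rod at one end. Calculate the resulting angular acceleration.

I_rod = (1/12)ML² = (1/12)(2.87)(1.04)² = 0.2587 kg·m².
I_balls = 2·m·(L/2)² = 2(0.230)(0.5200)² = 0.1244 kg·m².
Total I = 0.3831 kg·m².
τ = F·(L/2) = (14.6)(0.520) = 7.592 N·m.
α = τ/I = 7.592/0.3831 = 19.82 rad/s².

α ≈ 19.8 rad/s²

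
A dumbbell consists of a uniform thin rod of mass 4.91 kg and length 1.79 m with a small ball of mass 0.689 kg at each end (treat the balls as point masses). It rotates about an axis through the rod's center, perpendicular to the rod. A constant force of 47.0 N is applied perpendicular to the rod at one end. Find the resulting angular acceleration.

I_rod = (1/12)ML² = (1/12)(4.91)(1.79)² = 1.311 kg·m².
I_balls = 2·m·(L/2)² = 2(0.689)(0.8950)² = 1.104 kg·m².
Total I = 2.415 kg·m².
τ = F·(L/2) = (47.0)(0.895) = 42.06 N·m.
α = τ/I = 42.06/2.415 = 17.42 rad/s².

α ≈ 17.4 rad/s²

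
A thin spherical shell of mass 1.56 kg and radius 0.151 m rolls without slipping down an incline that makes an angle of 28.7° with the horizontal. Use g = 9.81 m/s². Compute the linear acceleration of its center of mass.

Translation along the incline: Mg sinθ − f = Ma.
Rotation about the center: fR = Iα with I = (2/3)MR². No-slip gives a = αR, so f = (I/R²)a = (2/3)M a.
Substituting: Mg sinθ = (1 + 0.6667)Ma, so a = g sinθ/(1 + 0.6667) = (9.81) sin 28.7° / 1.667 = 2.827 m/s².

a ≈ 2.83 m/s²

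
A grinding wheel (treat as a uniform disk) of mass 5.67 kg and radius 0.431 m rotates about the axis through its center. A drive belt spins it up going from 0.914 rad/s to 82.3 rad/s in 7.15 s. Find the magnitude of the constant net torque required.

I = ½MR² = (1/2)(5.67)(0.431)² = 0.5266 kg·m².
α = Δω/Δt = (82.3 − 0.914)/7.15 = 11.38 rad/s².
τ = Iα = (0.5266)(11.38) = 5.994 N·m.

τ ≈ 5.99 N·m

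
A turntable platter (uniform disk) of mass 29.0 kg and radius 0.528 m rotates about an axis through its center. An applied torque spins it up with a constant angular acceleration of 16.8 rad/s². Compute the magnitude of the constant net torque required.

τ ≈ 67.9 N·m

I = ½MR² = (1/2)(29.0)(0.528)² = 4.042 kg·m².
τ = Iα = (4.042)(16.80) = 67.91 N·m.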